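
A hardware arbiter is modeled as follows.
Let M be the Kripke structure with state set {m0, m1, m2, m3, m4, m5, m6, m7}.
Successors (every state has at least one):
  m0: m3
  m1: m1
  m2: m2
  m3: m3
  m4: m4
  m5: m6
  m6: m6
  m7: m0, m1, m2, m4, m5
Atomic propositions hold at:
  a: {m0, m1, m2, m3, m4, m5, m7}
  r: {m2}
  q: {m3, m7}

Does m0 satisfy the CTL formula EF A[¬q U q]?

Yes

Sat(¬q) = {m0, m1, m2, m4, m5, m6}
A[¬q U q]: least fixpoint, start Z0 = Sat(q) = {m3, m7}, add states in Sat(¬q) with every successor in Z. Z1 = {m0, m3, m7}; fixed.
Sat(A[¬q U q]) = {m0, m3, m7}
EF A[¬q U q]: least fixpoint, start Z0 = {m0, m3, m7}, add states with some successor in Z. Already a fixed point.
Sat(EF A[¬q U q]) = {m0, m3, m7}
m0 ∈ Sat(EF A[¬q U q]) = {m0, m3, m7}, so the formula holds at m0.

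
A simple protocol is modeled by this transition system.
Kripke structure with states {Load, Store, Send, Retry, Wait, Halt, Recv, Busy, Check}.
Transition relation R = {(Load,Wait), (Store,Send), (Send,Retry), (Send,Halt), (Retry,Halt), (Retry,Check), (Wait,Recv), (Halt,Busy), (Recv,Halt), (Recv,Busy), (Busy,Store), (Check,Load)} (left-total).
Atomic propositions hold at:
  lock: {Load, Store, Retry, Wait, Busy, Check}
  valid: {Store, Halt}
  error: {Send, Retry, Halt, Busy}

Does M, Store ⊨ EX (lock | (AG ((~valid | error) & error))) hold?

Sat(~valid) = {Load, Send, Retry, Wait, Recv, Busy, Check}
Sat(~valid | error) = {Load, Send, Retry, Wait, Halt, Recv, Busy, Check}
Sat((~valid | error) & error) = {Send, Retry, Halt, Busy}
AG ((~valid | error) & error): greatest fixpoint, start Z0 = {Send, Retry, Halt, Busy}, keep only states in Sat with every successor in Z. Z1 = {Send, Halt}; Z2 = ∅; fixed.
Sat(AG ((~valid | error) & error)) = ∅
Sat(lock | (AG ((~valid | error) & error))) = {Load, Store, Retry, Wait, Busy, Check}
Sat(EX (lock | (AG ((~valid | error) & error)))) = {s : some successor in {Load, Store, Retry, Wait, Busy, Check}} = {Load, Send, Retry, Halt, Recv, Busy, Check}
Store ∉ Sat(EX (lock | (AG ((~valid | error) & error)))) = {Load, Send, Retry, Halt, Recv, Busy, Check}, so the formula does not hold at Store.

No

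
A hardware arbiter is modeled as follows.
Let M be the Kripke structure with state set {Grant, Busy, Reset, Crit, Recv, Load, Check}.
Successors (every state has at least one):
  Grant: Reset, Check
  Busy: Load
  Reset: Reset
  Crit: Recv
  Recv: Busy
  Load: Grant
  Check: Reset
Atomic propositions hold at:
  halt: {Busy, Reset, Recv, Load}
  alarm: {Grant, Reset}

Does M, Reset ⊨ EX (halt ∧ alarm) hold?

Yes

Sat(halt ∧ alarm) = {Reset}
Sat(EX (halt ∧ alarm)) = {s : some successor in {Reset}} = {Grant, Reset, Check}
Reset ∈ Sat(EX (halt ∧ alarm)) = {Grant, Reset, Check}, so the formula holds at Reset.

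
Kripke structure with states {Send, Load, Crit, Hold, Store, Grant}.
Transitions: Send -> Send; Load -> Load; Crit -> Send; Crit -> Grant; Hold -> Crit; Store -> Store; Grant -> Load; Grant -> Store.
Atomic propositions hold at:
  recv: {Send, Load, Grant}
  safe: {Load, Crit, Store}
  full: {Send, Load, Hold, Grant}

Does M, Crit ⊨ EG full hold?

No

EG full: greatest fixpoint, start Z0 = {Send, Load, Hold, Grant}, keep only states in Sat with some successor in Z. Z1 = {Send, Load, Grant}; fixed.
Sat(EG full) = {Send, Load, Grant}
Crit ∉ Sat(EG full) = {Send, Load, Grant}, so the formula does not hold at Crit.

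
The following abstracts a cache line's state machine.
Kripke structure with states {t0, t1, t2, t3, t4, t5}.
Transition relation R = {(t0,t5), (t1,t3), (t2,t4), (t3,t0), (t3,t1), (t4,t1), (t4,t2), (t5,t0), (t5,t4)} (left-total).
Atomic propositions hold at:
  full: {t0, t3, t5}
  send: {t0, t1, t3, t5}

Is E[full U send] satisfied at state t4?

E[full U send]: least fixpoint, start Z0 = Sat(send) = {t0, t1, t3, t5}, add states in Sat(full) with some successor in Z. Already a fixed point.
Sat(E[full U send]) = {t0, t1, t3, t5}
t4 ∉ Sat(E[full U send]) = {t0, t1, t3, t5}, so the formula does not hold at t4.

No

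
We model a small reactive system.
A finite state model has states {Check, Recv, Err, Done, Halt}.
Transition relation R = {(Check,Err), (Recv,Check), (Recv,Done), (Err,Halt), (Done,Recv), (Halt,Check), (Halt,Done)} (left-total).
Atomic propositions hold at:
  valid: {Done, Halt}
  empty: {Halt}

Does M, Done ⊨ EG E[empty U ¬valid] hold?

No

Sat(¬valid) = {Check, Recv, Err}
E[empty U ¬valid]: least fixpoint, start Z0 = Sat(¬valid) = {Check, Recv, Err}, add states in Sat(empty) with some successor in Z. Z1 = {Check, Recv, Err, Halt}; fixed.
Sat(E[empty U ¬valid]) = {Check, Recv, Err, Halt}
EG E[empty U ¬valid]: greatest fixpoint, start Z0 = {Check, Recv, Err, Halt}, keep only states in Sat with some successor in Z. Already a fixed point.
Sat(EG E[empty U ¬valid]) = {Check, Recv, Err, Halt}
Done ∉ Sat(EG E[empty U ¬valid]) = {Check, Recv, Err, Halt}, so the formula does not hold at Done.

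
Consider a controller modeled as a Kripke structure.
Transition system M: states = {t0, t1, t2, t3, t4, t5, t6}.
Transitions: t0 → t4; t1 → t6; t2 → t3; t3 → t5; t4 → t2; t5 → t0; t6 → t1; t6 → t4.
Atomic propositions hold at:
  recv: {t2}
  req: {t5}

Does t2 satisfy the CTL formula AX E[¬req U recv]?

No

Sat(¬req) = {t0, t1, t2, t3, t4, t6}
E[¬req U recv]: least fixpoint, start Z0 = Sat(recv) = {t2}, add states in Sat(¬req) with some successor in Z. Z1 = {t2, t4}; Z2 = {t0, t2, t4, t6}; Z3 = {t0, t1, t2, t4, t6}; fixed.
Sat(E[¬req U recv]) = {t0, t1, t2, t4, t6}
Sat(AX E[¬req U recv]) = {s : every successor in {t0, t1, t2, t4, t6}} = {t0, t1, t4, t5, t6}
t2 ∉ Sat(AX E[¬req U recv]) = {t0, t1, t4, t5, t6}, so the formula does not hold at t2.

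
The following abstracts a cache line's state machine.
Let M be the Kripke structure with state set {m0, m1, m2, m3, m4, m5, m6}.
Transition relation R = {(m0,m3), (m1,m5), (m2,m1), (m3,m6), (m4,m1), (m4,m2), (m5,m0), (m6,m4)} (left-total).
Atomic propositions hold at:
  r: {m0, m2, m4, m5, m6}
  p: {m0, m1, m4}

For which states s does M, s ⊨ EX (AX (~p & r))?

{m0, m2, m4}

Sat(~p) = {m2, m3, m5, m6}
Sat(~p & r) = {m2, m5, m6}
Sat(AX (~p & r)) = {s : every successor in {m2, m5, m6}} = {m1, m3}
Sat(EX (AX (~p & r))) = {s : some successor in {m1, m3}} = {m0, m2, m4}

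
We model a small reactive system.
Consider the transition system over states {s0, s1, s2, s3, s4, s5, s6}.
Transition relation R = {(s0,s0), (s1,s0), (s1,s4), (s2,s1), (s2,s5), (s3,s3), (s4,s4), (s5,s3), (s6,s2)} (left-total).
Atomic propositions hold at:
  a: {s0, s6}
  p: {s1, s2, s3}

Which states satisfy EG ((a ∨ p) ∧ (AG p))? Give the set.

{s3}

Sat(a ∨ p) = {s0, s1, s2, s3, s6}
AG p: greatest fixpoint, start Z0 = {s1, s2, s3}, keep only states in Sat with every successor in Z. Z1 = {s3}; fixed.
Sat(AG p) = {s3}
Sat((a ∨ p) ∧ (AG p)) = {s3}
EG ((a ∨ p) ∧ (AG p)): greatest fixpoint, start Z0 = {s3}, keep only states in Sat with some successor in Z. Already a fixed point.
Sat(EG ((a ∨ p) ∧ (AG p))) = {s3}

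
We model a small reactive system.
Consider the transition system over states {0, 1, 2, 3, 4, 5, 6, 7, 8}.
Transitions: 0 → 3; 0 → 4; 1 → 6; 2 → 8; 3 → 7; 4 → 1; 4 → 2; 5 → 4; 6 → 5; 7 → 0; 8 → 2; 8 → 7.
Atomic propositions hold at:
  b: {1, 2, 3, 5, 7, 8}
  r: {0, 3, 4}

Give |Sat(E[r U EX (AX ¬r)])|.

Sat(¬r) = {1, 2, 5, 6, 7, 8}
Sat(AX ¬r) = {s : every successor in {1, 2, 5, 6, 7, 8}} = {1, 2, 3, 4, 6, 8}
Sat(EX (AX ¬r)) = {s : some successor in {1, 2, 3, 4, 6, 8}} = {0, 1, 2, 4, 5, 8}
E[r U EX (AX ¬r)]: least fixpoint, start Z0 = Sat(EX (AX ¬r)) = {0, 1, 2, 4, 5, 8}, add states in Sat(r) with some successor in Z. Already a fixed point.
Sat(E[r U EX (AX ¬r)]) = {0, 1, 2, 4, 5, 8}
|Sat(E[r U EX (AX ¬r)])| = |{0, 1, 2, 4, 5, 8}| = 6.

6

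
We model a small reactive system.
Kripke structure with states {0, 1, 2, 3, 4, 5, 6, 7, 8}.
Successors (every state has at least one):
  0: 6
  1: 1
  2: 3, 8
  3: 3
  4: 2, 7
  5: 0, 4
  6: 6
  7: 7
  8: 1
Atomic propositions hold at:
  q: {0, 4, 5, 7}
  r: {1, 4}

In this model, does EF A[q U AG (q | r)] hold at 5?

Yes

Sat(q | r) = {0, 1, 4, 5, 7}
AG (q | r): greatest fixpoint, start Z0 = {0, 1, 4, 5, 7}, keep only states in Sat with every successor in Z. Z1 = {1, 5, 7}; Z2 = {1, 7}; fixed.
Sat(AG (q | r)) = {1, 7}
A[q U AG (q | r)]: least fixpoint, start Z0 = Sat(AG (q | r)) = {1, 7}, add states in Sat(q) with every successor in Z. Already a fixed point.
Sat(A[q U AG (q | r)]) = {1, 7}
EF A[q U AG (q | r)]: least fixpoint, start Z0 = {1, 7}, add states with some successor in Z. Z1 = {1, 4, 7, 8}; Z2 = {1, 2, 4, 5, 7, 8}; fixed.
Sat(EF A[q U AG (q | r)]) = {1, 2, 4, 5, 7, 8}
5 ∈ Sat(EF A[q U AG (q | r)]) = {1, 2, 4, 5, 7, 8}, so the formula holds at 5.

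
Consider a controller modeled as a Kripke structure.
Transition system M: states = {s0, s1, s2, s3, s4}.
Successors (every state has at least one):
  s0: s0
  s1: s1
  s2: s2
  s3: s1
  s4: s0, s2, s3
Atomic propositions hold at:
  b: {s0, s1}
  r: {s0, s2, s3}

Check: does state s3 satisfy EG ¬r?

No

Sat(¬r) = {s1, s4}
EG ¬r: greatest fixpoint, start Z0 = {s1, s4}, keep only states in Sat with some successor in Z. Z1 = {s1}; fixed.
Sat(EG ¬r) = {s1}
s3 ∉ Sat(EG ¬r) = {s1}, so the formula does not hold at s3.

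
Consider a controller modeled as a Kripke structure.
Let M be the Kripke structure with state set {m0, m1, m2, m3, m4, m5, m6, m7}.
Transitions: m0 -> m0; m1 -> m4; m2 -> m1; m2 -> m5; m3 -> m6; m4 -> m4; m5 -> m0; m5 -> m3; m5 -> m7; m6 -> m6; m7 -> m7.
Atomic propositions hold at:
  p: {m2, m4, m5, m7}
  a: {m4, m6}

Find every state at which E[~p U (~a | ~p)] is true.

{m0, m1, m2, m3, m5, m6, m7}

Sat(~p) = {m0, m1, m3, m6}
Sat(~a) = {m0, m1, m2, m3, m5, m7}
Sat(~a | ~p) = {m0, m1, m2, m3, m5, m6, m7}
E[~p U (~a | ~p)]: least fixpoint, start Z0 = Sat((~a | ~p)) = {m0, m1, m2, m3, m5, m6, m7}, add states in Sat(~p) with some successor in Z. Already a fixed point.
Sat(E[~p U (~a | ~p)]) = {m0, m1, m2, m3, m5, m6, m7}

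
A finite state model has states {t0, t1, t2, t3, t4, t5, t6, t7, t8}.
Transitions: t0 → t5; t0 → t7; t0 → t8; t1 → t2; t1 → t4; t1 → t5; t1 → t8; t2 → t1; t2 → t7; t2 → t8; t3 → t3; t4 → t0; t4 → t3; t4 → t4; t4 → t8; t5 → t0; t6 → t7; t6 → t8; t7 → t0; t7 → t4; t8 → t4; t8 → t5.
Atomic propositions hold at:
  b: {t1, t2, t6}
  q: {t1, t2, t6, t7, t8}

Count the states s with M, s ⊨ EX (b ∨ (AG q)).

AG q: greatest fixpoint, start Z0 = {t1, t2, t6, t7, t8}, keep only states in Sat with every successor in Z. Z1 = {t2, t6}; Z2 = ∅; fixed.
Sat(AG q) = ∅
Sat(b ∨ (AG q)) = {t1, t2, t6}
Sat(EX (b ∨ (AG q))) = {s : some successor in {t1, t2, t6}} = {t1, t2}
|Sat(EX (b ∨ (AG q)))| = |{t1, t2}| = 2.

2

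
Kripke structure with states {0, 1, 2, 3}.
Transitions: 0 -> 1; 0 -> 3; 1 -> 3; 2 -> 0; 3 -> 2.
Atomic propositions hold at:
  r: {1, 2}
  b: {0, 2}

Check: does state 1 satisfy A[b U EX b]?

Sat(EX b) = {s : some successor in {0, 2}} = {2, 3}
A[b U EX b]: least fixpoint, start Z0 = Sat(EX b) = {2, 3}, add states in Sat(b) with every successor in Z. Already a fixed point.
Sat(A[b U EX b]) = {2, 3}
1 ∉ Sat(A[b U EX b]) = {2, 3}, so the formula does not hold at 1.

No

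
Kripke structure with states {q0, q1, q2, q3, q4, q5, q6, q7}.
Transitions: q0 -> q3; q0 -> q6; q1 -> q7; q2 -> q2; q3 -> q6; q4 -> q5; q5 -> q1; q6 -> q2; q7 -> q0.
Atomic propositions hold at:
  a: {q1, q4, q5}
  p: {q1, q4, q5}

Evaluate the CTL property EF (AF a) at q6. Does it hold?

AF a: least fixpoint, start Z0 = {q1, q4, q5}, add states with every successor in Z. Already a fixed point.
Sat(AF a) = {q1, q4, q5}
EF (AF a): least fixpoint, start Z0 = {q1, q4, q5}, add states with some successor in Z. Already a fixed point.
Sat(EF (AF a)) = {q1, q4, q5}
q6 ∉ Sat(EF (AF a)) = {q1, q4, q5}, so the formula does not hold at q6.

No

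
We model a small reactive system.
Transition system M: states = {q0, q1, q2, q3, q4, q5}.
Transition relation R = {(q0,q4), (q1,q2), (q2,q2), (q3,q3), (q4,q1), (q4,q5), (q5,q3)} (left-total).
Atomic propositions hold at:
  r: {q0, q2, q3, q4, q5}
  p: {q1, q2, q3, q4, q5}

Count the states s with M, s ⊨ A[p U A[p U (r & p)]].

5

Sat(r & p) = {q2, q3, q4, q5}
A[p U (r & p)]: least fixpoint, start Z0 = Sat((r & p)) = {q2, q3, q4, q5}, add states in Sat(p) with every successor in Z. Z1 = {q1, q2, q3, q4, q5}; fixed.
Sat(A[p U (r & p)]) = {q1, q2, q3, q4, q5}
A[p U A[p U (r & p)]]: least fixpoint, start Z0 = Sat(A[p U (r & p)]) = {q1, q2, q3, q4, q5}, add states in Sat(p) with every successor in Z. Already a fixed point.
Sat(A[p U A[p U (r & p)]]) = {q1, q2, q3, q4, q5}
|Sat(A[p U A[p U (r & p)]])| = |{q1, q2, q3, q4, q5}| = 5.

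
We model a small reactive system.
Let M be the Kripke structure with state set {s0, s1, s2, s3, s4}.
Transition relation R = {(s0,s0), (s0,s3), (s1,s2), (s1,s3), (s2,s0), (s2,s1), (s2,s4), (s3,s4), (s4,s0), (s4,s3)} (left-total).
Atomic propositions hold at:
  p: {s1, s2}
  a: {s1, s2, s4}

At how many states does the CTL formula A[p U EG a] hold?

2

EG a: greatest fixpoint, start Z0 = {s1, s2, s4}, keep only states in Sat with some successor in Z. Z1 = {s1, s2}; fixed.
Sat(EG a) = {s1, s2}
A[p U EG a]: least fixpoint, start Z0 = Sat(EG a) = {s1, s2}, add states in Sat(p) with every successor in Z. Already a fixed point.
Sat(A[p U EG a]) = {s1, s2}
|Sat(A[p U EG a])| = |{s1, s2}| = 2.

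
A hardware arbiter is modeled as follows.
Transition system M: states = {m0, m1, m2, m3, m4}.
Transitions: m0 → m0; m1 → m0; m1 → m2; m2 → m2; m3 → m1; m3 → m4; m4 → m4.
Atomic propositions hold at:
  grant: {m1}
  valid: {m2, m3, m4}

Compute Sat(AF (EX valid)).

Sat(EX valid) = {s : some successor in {m2, m3, m4}} = {m1, m2, m3, m4}
AF (EX valid): least fixpoint, start Z0 = {m1, m2, m3, m4}, add states with every successor in Z. Already a fixed point.
Sat(AF (EX valid)) = {m1, m2, m3, m4}

{m1, m2, m3, m4}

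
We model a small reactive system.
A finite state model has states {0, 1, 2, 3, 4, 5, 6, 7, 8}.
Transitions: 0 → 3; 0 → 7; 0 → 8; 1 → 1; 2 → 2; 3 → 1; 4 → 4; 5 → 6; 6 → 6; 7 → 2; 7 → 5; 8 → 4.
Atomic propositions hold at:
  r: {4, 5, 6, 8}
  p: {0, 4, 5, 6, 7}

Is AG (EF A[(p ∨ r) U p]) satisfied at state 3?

No

Sat(p ∨ r) = {0, 4, 5, 6, 7, 8}
A[(p ∨ r) U p]: least fixpoint, start Z0 = Sat(p) = {0, 4, 5, 6, 7}, add states in Sat(p ∨ r) with every successor in Z. Z1 = {0, 4, 5, 6, 7, 8}; fixed.
Sat(A[(p ∨ r) U p]) = {0, 4, 5, 6, 7, 8}
EF A[(p ∨ r) U p]: least fixpoint, start Z0 = {0, 4, 5, 6, 7, 8}, add states with some successor in Z. Already a fixed point.
Sat(EF A[(p ∨ r) U p]) = {0, 4, 5, 6, 7, 8}
AG (EF A[(p ∨ r) U p]): greatest fixpoint, start Z0 = {0, 4, 5, 6, 7, 8}, keep only states in Sat with every successor in Z. Z1 = {4, 5, 6, 8}; fixed.
Sat(AG (EF A[(p ∨ r) U p])) = {4, 5, 6, 8}
3 ∉ Sat(AG (EF A[(p ∨ r) U p])) = {4, 5, 6, 8}, so the formula does not hold at 3.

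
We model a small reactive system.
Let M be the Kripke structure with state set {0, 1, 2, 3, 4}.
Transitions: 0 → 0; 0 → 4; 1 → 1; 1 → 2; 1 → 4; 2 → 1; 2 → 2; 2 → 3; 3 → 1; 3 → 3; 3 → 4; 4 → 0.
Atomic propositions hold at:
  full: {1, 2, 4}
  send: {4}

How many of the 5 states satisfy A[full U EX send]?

4

Sat(EX send) = {s : some successor in {4}} = {0, 1, 3}
A[full U EX send]: least fixpoint, start Z0 = Sat(EX send) = {0, 1, 3}, add states in Sat(full) with every successor in Z. Z1 = {0, 1, 3, 4}; fixed.
Sat(A[full U EX send]) = {0, 1, 3, 4}
|Sat(A[full U EX send])| = |{0, 1, 3, 4}| = 4.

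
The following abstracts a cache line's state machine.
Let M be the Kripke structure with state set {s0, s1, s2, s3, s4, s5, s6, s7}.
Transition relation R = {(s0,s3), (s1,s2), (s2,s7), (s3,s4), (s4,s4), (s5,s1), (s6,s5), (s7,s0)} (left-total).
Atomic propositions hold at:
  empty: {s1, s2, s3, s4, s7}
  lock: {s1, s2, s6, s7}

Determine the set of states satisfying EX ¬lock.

{s0, s3, s4, s6, s7}

Sat(¬lock) = {s0, s3, s4, s5}
Sat(EX ¬lock) = {s : some successor in {s0, s3, s4, s5}} = {s0, s3, s4, s6, s7}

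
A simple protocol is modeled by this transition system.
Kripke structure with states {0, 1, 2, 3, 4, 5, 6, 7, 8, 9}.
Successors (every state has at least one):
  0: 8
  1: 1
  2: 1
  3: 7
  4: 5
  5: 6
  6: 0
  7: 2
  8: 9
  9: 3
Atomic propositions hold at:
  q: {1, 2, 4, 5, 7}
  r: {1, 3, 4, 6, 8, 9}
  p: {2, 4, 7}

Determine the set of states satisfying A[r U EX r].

Sat(EX r) = {s : some successor in {1, 3, 4, 6, 8, 9}} = {0, 1, 2, 5, 8, 9}
A[r U EX r]: least fixpoint, start Z0 = Sat(EX r) = {0, 1, 2, 5, 8, 9}, add states in Sat(r) with every successor in Z. Z1 = {0, 1, 2, 4, 5, 6, 8, 9}; fixed.
Sat(A[r U EX r]) = {0, 1, 2, 4, 5, 6, 8, 9}

{0, 1, 2, 4, 5, 6, 8, 9}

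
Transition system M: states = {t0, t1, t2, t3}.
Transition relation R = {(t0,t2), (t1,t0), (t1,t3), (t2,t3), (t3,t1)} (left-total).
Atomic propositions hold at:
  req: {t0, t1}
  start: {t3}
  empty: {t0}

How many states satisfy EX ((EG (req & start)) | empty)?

Sat(req & start) = ∅
EG (req & start): greatest fixpoint, start Z0 = ∅, keep only states in Sat with some successor in Z. Already a fixed point.
Sat(EG (req & start)) = ∅
Sat((EG (req & start)) | empty) = {t0}
Sat(EX ((EG (req & start)) | empty)) = {s : some successor in {t0}} = {t1}
|Sat(EX ((EG (req & start)) | empty))| = |{t1}| = 1.

1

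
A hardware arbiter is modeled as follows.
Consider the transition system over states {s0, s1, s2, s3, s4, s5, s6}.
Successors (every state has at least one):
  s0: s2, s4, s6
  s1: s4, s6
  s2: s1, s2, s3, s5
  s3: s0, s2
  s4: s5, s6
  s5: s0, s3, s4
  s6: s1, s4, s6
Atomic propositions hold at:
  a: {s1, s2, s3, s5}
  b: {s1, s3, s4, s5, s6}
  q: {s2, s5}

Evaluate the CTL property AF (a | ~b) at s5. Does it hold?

Sat(~b) = {s0, s2}
Sat(a | ~b) = {s0, s1, s2, s3, s5}
AF (a | ~b): least fixpoint, start Z0 = {s0, s1, s2, s3, s5}, add states with every successor in Z. Already a fixed point.
Sat(AF (a | ~b)) = {s0, s1, s2, s3, s5}
s5 ∈ Sat(AF (a | ~b)) = {s0, s1, s2, s3, s5}, so the formula holds at s5.

Yes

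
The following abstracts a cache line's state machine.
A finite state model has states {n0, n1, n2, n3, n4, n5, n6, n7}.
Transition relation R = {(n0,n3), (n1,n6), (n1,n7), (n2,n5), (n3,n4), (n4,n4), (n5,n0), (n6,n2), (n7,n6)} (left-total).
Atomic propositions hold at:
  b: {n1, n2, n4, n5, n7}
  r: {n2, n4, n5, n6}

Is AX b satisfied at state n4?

Yes

Sat(AX b) = {s : every successor in {n1, n2, n4, n5, n7}} = {n2, n3, n4, n6}
n4 ∈ Sat(AX b) = {n2, n3, n4, n6}, so the formula holds at n4.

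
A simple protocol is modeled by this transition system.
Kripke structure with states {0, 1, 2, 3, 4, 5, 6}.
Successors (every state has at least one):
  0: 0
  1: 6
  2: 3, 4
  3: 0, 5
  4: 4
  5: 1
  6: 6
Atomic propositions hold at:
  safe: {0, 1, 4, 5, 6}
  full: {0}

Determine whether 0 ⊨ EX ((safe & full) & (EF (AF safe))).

Yes

Sat(safe & full) = {0}
AF safe: least fixpoint, start Z0 = {0, 1, 4, 5, 6}, add states with every successor in Z. Z1 = {0, 1, 3, 4, 5, 6}; Z2 = {0, 1, 2, 3, 4, 5, 6}; fixed.
Sat(AF safe) = {0, 1, 2, 3, 4, 5, 6}
EF (AF safe): least fixpoint, start Z0 = {0, 1, 2, 3, 4, 5, 6}, add states with some successor in Z. Already a fixed point.
Sat(EF (AF safe)) = {0, 1, 2, 3, 4, 5, 6}
Sat((safe & full) & (EF (AF safe))) = {0}
Sat(EX ((safe & full) & (EF (AF safe)))) = {s : some successor in {0}} = {0, 3}
0 ∈ Sat(EX ((safe & full) & (EF (AF safe)))) = {0, 3}, so the formula holds at 0.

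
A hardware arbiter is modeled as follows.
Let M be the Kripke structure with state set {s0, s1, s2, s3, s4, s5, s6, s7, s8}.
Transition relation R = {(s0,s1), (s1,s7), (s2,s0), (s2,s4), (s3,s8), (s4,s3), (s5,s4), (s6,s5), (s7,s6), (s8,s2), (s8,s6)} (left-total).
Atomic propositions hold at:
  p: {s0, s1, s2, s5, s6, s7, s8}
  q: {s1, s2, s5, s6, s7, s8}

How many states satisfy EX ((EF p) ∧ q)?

EF p: least fixpoint, start Z0 = {s0, s1, s2, s5, s6, s7, s8}, add states with some successor in Z. Z1 = {s0, s1, s2, s3, s5, s6, s7, s8}; Z2 = {s0, s1, s2, s3, s4, s5, s6, s7, s8}; fixed.
Sat(EF p) = {s0, s1, s2, s3, s4, s5, s6, s7, s8}
Sat((EF p) ∧ q) = {s1, s2, s5, s6, s7, s8}
Sat(EX ((EF p) ∧ q)) = {s : some successor in {s1, s2, s5, s6, s7, s8}} = {s0, s1, s3, s6, s7, s8}
|Sat(EX ((EF p) ∧ q))| = |{s0, s1, s3, s6, s7, s8}| = 6.

6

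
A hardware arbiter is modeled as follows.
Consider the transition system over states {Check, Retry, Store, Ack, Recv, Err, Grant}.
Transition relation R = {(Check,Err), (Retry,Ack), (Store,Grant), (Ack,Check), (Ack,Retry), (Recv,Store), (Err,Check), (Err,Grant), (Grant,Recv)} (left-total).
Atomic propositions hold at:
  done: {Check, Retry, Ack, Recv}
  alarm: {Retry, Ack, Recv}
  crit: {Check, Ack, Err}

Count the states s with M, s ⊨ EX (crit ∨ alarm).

5

Sat(crit ∨ alarm) = {Check, Retry, Ack, Recv, Err}
Sat(EX (crit ∨ alarm)) = {s : some successor in {Check, Retry, Ack, Recv, Err}} = {Check, Retry, Ack, Err, Grant}
|Sat(EX (crit ∨ alarm))| = |{Check, Retry, Ack, Err, Grant}| = 5.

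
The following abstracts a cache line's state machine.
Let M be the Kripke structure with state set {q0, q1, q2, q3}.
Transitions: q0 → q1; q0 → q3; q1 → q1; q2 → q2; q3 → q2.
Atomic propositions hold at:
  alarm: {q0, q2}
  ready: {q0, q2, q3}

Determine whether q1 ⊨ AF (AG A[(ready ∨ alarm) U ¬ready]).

Sat(ready ∨ alarm) = {q0, q2, q3}
Sat(¬ready) = {q1}
A[(ready ∨ alarm) U ¬ready]: least fixpoint, start Z0 = Sat(¬ready) = {q1}, add states in Sat(ready ∨ alarm) with every successor in Z. Already a fixed point.
Sat(A[(ready ∨ alarm) U ¬ready]) = {q1}
AG A[(ready ∨ alarm) U ¬ready]: greatest fixpoint, start Z0 = {q1}, keep only states in Sat with every successor in Z. Already a fixed point.
Sat(AG A[(ready ∨ alarm) U ¬ready]) = {q1}
AF (AG A[(ready ∨ alarm) U ¬ready]): least fixpoint, start Z0 = {q1}, add states with every successor in Z. Already a fixed point.
Sat(AF (AG A[(ready ∨ alarm) U ¬ready])) = {q1}
q1 ∈ Sat(AF (AG A[(ready ∨ alarm) U ¬ready])) = {q1}, so the formula holds at q1.

Yes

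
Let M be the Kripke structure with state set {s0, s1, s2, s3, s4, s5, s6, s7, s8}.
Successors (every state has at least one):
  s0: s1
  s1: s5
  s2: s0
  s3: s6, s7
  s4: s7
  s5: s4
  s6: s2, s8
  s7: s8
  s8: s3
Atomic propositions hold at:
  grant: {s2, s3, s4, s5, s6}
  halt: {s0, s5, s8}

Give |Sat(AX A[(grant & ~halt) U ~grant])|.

8

Sat(~halt) = {s1, s2, s3, s4, s6, s7}
Sat(grant & ~halt) = {s2, s3, s4, s6}
Sat(~grant) = {s0, s1, s7, s8}
A[(grant & ~halt) U ~grant]: least fixpoint, start Z0 = Sat(~grant) = {s0, s1, s7, s8}, add states in Sat(grant & ~halt) with every successor in Z. Z1 = {s0, s1, s2, s4, s7, s8}; Z2 = {s0, s1, s2, s4, s6, s7, s8}; Z3 = {s0, s1, s2, s3, s4, s6, s7, s8}; fixed.
Sat(A[(grant & ~halt) U ~grant]) = {s0, s1, s2, s3, s4, s6, s7, s8}
Sat(AX A[(grant & ~halt) U ~grant]) = {s : every successor in {s0, s1, s2, s3, s4, s6, s7, s8}} = {s0, s2, s3, s4, s5, s6, s7, s8}
|Sat(AX A[(grant & ~halt) U ~grant])| = |{s0, s2, s3, s4, s5, s6, s7, s8}| = 8.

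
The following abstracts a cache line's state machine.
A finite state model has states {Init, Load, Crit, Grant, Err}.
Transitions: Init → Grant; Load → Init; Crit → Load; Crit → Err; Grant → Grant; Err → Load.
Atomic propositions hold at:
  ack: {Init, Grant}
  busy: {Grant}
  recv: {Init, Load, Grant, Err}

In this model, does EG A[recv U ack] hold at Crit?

No

A[recv U ack]: least fixpoint, start Z0 = Sat(ack) = {Init, Grant}, add states in Sat(recv) with every successor in Z. Z1 = {Init, Load, Grant}; Z2 = {Init, Load, Grant, Err}; fixed.
Sat(A[recv U ack]) = {Init, Load, Grant, Err}
EG A[recv U ack]: greatest fixpoint, start Z0 = {Init, Load, Grant, Err}, keep only states in Sat with some successor in Z. Already a fixed point.
Sat(EG A[recv U ack]) = {Init, Load, Grant, Err}
Crit ∉ Sat(EG A[recv U ack]) = {Init, Load, Grant, Err}, so the formula does not hold at Crit.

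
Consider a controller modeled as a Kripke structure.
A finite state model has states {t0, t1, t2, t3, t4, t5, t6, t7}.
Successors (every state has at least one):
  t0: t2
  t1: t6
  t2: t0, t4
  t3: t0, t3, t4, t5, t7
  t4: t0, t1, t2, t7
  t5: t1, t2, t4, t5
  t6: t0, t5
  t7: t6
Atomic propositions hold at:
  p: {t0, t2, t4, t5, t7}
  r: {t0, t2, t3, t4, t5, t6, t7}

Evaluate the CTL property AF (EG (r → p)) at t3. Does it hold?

Sat(r → p) = {t0, t1, t2, t4, t5, t7}
EG (r → p): greatest fixpoint, start Z0 = {t0, t1, t2, t4, t5, t7}, keep only states in Sat with some successor in Z. Z1 = {t0, t2, t4, t5}; fixed.
Sat(EG (r → p)) = {t0, t2, t4, t5}
AF (EG (r → p)): least fixpoint, start Z0 = {t0, t2, t4, t5}, add states with every successor in Z. Z1 = {t0, t2, t4, t5, t6}; Z2 = {t0, t1, t2, t4, t5, t6, t7}; fixed.
Sat(AF (EG (r → p))) = {t0, t1, t2, t4, t5, t6, t7}
t3 ∉ Sat(AF (EG (r → p))) = {t0, t1, t2, t4, t5, t6, t7}, so the formula does not hold at t3.

No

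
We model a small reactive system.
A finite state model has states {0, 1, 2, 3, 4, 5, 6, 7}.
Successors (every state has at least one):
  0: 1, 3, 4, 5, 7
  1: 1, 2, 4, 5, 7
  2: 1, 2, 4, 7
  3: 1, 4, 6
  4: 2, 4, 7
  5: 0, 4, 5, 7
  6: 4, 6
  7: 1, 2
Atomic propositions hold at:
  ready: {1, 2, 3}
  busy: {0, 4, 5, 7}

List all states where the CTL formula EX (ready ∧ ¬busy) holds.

Sat(¬busy) = {1, 2, 3, 6}
Sat(ready ∧ ¬busy) = {1, 2, 3}
Sat(EX (ready ∧ ¬busy)) = {s : some successor in {1, 2, 3}} = {0, 1, 2, 3, 4, 7}

{0, 1, 2, 3, 4, 7}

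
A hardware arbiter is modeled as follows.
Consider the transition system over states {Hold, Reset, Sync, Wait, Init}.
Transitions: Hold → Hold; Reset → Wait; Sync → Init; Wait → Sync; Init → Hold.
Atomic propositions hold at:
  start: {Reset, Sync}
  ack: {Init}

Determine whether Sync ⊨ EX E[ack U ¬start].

Sat(¬start) = {Hold, Wait, Init}
E[ack U ¬start]: least fixpoint, start Z0 = Sat(¬start) = {Hold, Wait, Init}, add states in Sat(ack) with some successor in Z. Already a fixed point.
Sat(E[ack U ¬start]) = {Hold, Wait, Init}
Sat(EX E[ack U ¬start]) = {s : some successor in {Hold, Wait, Init}} = {Hold, Reset, Sync, Init}
Sync ∈ Sat(EX E[ack U ¬start]) = {Hold, Reset, Sync, Init}, so the formula holds at Sync.

Yes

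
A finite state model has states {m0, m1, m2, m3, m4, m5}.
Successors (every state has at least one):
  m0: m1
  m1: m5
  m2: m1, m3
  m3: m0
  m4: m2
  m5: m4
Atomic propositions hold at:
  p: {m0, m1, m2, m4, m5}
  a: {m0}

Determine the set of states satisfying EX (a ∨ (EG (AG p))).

{m3}

AG p: greatest fixpoint, start Z0 = {m0, m1, m2, m4, m5}, keep only states in Sat with every successor in Z. Z1 = {m0, m1, m4, m5}; Z2 = {m0, m1, m5}; Z3 = {m0, m1}; Z4 = {m0}; Z5 = ∅; fixed.
Sat(AG p) = ∅
EG (AG p): greatest fixpoint, start Z0 = ∅, keep only states in Sat with some successor in Z. Already a fixed point.
Sat(EG (AG p)) = ∅
Sat(a ∨ (EG (AG p))) = {m0}
Sat(EX (a ∨ (EG (AG p)))) = {s : some successor in {m0}} = {m3}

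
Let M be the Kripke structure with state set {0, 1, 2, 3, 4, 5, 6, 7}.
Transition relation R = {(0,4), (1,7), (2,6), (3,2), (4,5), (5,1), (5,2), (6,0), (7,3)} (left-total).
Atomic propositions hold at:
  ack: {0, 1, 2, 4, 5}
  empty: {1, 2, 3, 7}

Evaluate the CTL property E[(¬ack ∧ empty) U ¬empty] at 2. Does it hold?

Sat(¬ack) = {3, 6, 7}
Sat(¬ack ∧ empty) = {3, 7}
Sat(¬empty) = {0, 4, 5, 6}
E[(¬ack ∧ empty) U ¬empty]: least fixpoint, start Z0 = Sat(¬empty) = {0, 4, 5, 6}, add states in Sat(¬ack ∧ empty) with some successor in Z. Already a fixed point.
Sat(E[(¬ack ∧ empty) U ¬empty]) = {0, 4, 5, 6}
2 ∉ Sat(E[(¬ack ∧ empty) U ¬empty]) = {0, 4, 5, 6}, so the formula does not hold at 2.

No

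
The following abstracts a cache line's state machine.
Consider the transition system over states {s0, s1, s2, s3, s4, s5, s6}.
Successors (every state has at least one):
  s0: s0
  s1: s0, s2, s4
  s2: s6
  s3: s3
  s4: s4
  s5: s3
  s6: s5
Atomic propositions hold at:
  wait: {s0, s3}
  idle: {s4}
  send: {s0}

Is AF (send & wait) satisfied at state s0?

Sat(send & wait) = {s0}
AF (send & wait): least fixpoint, start Z0 = {s0}, add states with every successor in Z. Already a fixed point.
Sat(AF (send & wait)) = {s0}
s0 ∈ Sat(AF (send & wait)) = {s0}, so the formula holds at s0.

Yes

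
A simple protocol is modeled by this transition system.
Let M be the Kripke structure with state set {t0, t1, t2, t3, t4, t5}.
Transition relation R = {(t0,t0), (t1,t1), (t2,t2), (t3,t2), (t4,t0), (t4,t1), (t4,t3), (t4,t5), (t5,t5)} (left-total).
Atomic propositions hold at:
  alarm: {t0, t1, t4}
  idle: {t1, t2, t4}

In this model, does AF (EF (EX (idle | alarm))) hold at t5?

Sat(idle | alarm) = {t0, t1, t2, t4}
Sat(EX (idle | alarm)) = {s : some successor in {t0, t1, t2, t4}} = {t0, t1, t2, t3, t4}
EF (EX (idle | alarm)): least fixpoint, start Z0 = {t0, t1, t2, t3, t4}, add states with some successor in Z. Already a fixed point.
Sat(EF (EX (idle | alarm))) = {t0, t1, t2, t3, t4}
AF (EF (EX (idle | alarm))): least fixpoint, start Z0 = {t0, t1, t2, t3, t4}, add states with every successor in Z. Already a fixed point.
Sat(AF (EF (EX (idle | alarm)))) = {t0, t1, t2, t3, t4}
t5 ∉ Sat(AF (EF (EX (idle | alarm)))) = {t0, t1, t2, t3, t4}, so the formula does not hold at t5.

No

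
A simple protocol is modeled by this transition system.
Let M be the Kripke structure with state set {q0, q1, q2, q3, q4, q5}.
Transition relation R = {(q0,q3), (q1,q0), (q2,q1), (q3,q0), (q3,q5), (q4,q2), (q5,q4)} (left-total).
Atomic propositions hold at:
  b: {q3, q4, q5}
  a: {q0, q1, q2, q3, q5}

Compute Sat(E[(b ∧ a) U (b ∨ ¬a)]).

Sat(b ∧ a) = {q3, q5}
Sat(¬a) = {q4}
Sat(b ∨ ¬a) = {q3, q4, q5}
E[(b ∧ a) U (b ∨ ¬a)]: least fixpoint, start Z0 = Sat((b ∨ ¬a)) = {q3, q4, q5}, add states in Sat(b ∧ a) with some successor in Z. Already a fixed point.
Sat(E[(b ∧ a) U (b ∨ ¬a)]) = {q3, q4, q5}

{q3, q4, q5}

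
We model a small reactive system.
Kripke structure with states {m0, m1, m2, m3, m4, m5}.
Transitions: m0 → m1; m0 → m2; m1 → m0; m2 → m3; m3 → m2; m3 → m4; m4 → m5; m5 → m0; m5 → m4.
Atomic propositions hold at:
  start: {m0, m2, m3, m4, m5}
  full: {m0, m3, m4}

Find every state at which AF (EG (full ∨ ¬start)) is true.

{m0, m1}

Sat(¬start) = {m1}
Sat(full ∨ ¬start) = {m0, m1, m3, m4}
EG (full ∨ ¬start): greatest fixpoint, start Z0 = {m0, m1, m3, m4}, keep only states in Sat with some successor in Z. Z1 = {m0, m1, m3}; Z2 = {m0, m1}; fixed.
Sat(EG (full ∨ ¬start)) = {m0, m1}
AF (EG (full ∨ ¬start)): least fixpoint, start Z0 = {m0, m1}, add states with every successor in Z. Already a fixed point.
Sat(AF (EG (full ∨ ¬start))) = {m0, m1}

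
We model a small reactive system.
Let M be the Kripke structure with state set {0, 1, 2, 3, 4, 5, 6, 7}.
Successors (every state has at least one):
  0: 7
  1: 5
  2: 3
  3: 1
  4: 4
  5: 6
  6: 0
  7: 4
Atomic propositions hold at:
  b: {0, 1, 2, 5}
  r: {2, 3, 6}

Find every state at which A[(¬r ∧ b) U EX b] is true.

Sat(¬r) = {0, 1, 4, 5, 7}
Sat(¬r ∧ b) = {0, 1, 5}
Sat(EX b) = {s : some successor in {0, 1, 2, 5}} = {1, 3, 6}
A[(¬r ∧ b) U EX b]: least fixpoint, start Z0 = Sat(EX b) = {1, 3, 6}, add states in Sat(¬r ∧ b) with every successor in Z. Z1 = {1, 3, 5, 6}; fixed.
Sat(A[(¬r ∧ b) U EX b]) = {1, 3, 5, 6}

{1, 3, 5, 6}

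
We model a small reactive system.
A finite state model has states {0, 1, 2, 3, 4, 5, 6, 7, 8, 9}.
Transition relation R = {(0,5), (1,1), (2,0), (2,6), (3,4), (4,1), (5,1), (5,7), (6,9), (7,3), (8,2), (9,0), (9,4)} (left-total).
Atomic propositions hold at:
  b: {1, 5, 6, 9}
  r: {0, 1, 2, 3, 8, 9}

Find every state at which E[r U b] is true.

{0, 1, 2, 5, 6, 8, 9}

E[r U b]: least fixpoint, start Z0 = Sat(b) = {1, 5, 6, 9}, add states in Sat(r) with some successor in Z. Z1 = {0, 1, 2, 5, 6, 9}; Z2 = {0, 1, 2, 5, 6, 8, 9}; fixed.
Sat(E[r U b]) = {0, 1, 2, 5, 6, 8, 9}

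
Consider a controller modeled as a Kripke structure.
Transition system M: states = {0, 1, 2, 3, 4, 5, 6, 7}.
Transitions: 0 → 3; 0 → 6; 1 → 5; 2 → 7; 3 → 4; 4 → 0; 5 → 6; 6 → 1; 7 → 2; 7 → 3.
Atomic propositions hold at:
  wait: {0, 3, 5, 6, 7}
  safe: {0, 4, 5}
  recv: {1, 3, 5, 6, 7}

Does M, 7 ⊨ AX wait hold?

No

Sat(AX wait) = {s : every successor in {0, 3, 5, 6, 7}} = {0, 1, 2, 4, 5}
7 ∉ Sat(AX wait) = {0, 1, 2, 4, 5}, so the formula does not hold at 7.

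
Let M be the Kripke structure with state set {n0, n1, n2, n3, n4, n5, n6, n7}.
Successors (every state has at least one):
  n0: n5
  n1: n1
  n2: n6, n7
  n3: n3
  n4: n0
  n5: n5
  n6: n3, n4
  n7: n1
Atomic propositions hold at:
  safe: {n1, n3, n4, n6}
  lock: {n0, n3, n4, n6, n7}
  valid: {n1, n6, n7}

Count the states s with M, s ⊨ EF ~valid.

6

Sat(~valid) = {n0, n2, n3, n4, n5}
EF ~valid: least fixpoint, start Z0 = {n0, n2, n3, n4, n5}, add states with some successor in Z. Z1 = {n0, n2, n3, n4, n5, n6}; fixed.
Sat(EF ~valid) = {n0, n2, n3, n4, n5, n6}
|Sat(EF ~valid)| = |{n0, n2, n3, n4, n5, n6}| = 6.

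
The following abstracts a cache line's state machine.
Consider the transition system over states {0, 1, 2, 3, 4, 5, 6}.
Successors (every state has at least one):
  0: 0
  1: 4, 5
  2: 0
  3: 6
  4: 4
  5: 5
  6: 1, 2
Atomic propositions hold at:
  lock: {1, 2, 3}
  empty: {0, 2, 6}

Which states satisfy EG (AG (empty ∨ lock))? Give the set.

{0, 2}

Sat(empty ∨ lock) = {0, 1, 2, 3, 6}
AG (empty ∨ lock): greatest fixpoint, start Z0 = {0, 1, 2, 3, 6}, keep only states in Sat with every successor in Z. Z1 = {0, 2, 3, 6}; Z2 = {0, 2, 3}; Z3 = {0, 2}; fixed.
Sat(AG (empty ∨ lock)) = {0, 2}
EG (AG (empty ∨ lock)): greatest fixpoint, start Z0 = {0, 2}, keep only states in Sat with some successor in Z. Already a fixed point.
Sat(EG (AG (empty ∨ lock))) = {0, 2}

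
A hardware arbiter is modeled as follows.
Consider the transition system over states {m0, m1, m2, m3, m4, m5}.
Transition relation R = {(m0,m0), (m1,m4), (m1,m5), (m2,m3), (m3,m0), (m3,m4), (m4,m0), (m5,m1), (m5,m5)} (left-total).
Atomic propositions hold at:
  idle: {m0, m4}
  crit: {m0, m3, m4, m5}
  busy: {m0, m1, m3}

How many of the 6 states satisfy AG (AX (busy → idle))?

Sat(busy → idle) = {m0, m2, m4, m5}
Sat(AX (busy → idle)) = {s : every successor in {m0, m2, m4, m5}} = {m0, m1, m3, m4}
AG (AX (busy → idle)): greatest fixpoint, start Z0 = {m0, m1, m3, m4}, keep only states in Sat with every successor in Z. Z1 = {m0, m3, m4}; fixed.
Sat(AG (AX (busy → idle))) = {m0, m3, m4}
|Sat(AG (AX (busy → idle)))| = |{m0, m3, m4}| = 3.

3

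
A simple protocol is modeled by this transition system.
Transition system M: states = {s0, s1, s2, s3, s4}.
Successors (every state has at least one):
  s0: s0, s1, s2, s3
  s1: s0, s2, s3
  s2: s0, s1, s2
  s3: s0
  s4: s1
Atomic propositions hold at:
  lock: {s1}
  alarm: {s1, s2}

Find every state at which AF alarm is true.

{s1, s2, s4}

AF alarm: least fixpoint, start Z0 = {s1, s2}, add states with every successor in Z. Z1 = {s1, s2, s4}; fixed.
Sat(AF alarm) = {s1, s2, s4}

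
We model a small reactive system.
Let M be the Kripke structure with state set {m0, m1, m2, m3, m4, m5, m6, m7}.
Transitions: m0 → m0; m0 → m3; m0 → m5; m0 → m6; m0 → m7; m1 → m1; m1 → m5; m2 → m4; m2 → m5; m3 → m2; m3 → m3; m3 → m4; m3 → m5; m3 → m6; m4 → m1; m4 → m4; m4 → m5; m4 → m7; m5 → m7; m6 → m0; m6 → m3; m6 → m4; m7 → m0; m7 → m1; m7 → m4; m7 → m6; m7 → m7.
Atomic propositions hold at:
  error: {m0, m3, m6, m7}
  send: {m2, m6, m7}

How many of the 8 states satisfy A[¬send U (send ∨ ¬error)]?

Sat(¬send) = {m0, m1, m3, m4, m5}
Sat(¬error) = {m1, m2, m4, m5}
Sat(send ∨ ¬error) = {m1, m2, m4, m5, m6, m7}
A[¬send U (send ∨ ¬error)]: least fixpoint, start Z0 = Sat((send ∨ ¬error)) = {m1, m2, m4, m5, m6, m7}, add states in Sat(¬send) with every successor in Z. Already a fixed point.
Sat(A[¬send U (send ∨ ¬error)]) = {m1, m2, m4, m5, m6, m7}
|Sat(A[¬send U (send ∨ ¬error)])| = |{m1, m2, m4, m5, m6, m7}| = 6.

6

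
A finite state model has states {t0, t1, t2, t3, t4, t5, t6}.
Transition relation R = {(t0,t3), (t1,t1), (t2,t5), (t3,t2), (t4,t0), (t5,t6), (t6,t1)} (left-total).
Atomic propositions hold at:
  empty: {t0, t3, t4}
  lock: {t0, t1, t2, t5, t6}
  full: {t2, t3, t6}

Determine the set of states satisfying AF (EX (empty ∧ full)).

{t0, t4}

Sat(empty ∧ full) = {t3}
Sat(EX (empty ∧ full)) = {s : some successor in {t3}} = {t0}
AF (EX (empty ∧ full)): least fixpoint, start Z0 = {t0}, add states with every successor in Z. Z1 = {t0, t4}; fixed.
Sat(AF (EX (empty ∧ full))) = {t0, t4}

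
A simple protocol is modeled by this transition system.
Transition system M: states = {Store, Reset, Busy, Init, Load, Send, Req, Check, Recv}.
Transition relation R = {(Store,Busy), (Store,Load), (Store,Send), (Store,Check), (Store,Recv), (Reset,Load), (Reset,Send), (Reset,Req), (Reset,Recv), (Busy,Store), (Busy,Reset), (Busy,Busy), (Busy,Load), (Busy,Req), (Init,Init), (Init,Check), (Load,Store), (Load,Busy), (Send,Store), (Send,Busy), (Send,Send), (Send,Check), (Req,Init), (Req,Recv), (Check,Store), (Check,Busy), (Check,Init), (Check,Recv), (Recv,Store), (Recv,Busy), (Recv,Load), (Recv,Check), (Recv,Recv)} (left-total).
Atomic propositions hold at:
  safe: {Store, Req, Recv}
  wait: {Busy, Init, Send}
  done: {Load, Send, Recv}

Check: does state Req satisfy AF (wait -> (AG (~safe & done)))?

Yes

Sat(~safe) = {Reset, Busy, Init, Load, Send, Check}
Sat(~safe & done) = {Load, Send}
AG (~safe & done): greatest fixpoint, start Z0 = {Load, Send}, keep only states in Sat with every successor in Z. Z1 = ∅; fixed.
Sat(AG (~safe & done)) = ∅
Sat(wait -> (AG (~safe & done))) = {Store, Reset, Load, Req, Check, Recv}
AF (wait -> (AG (~safe & done))): least fixpoint, start Z0 = {Store, Reset, Load, Req, Check, Recv}, add states with every successor in Z. Already a fixed point.
Sat(AF (wait -> (AG (~safe & done)))) = {Store, Reset, Load, Req, Check, Recv}
Req ∈ Sat(AF (wait -> (AG (~safe & done)))) = {Store, Reset, Load, Req, Check, Recv}, so the formula holds at Req.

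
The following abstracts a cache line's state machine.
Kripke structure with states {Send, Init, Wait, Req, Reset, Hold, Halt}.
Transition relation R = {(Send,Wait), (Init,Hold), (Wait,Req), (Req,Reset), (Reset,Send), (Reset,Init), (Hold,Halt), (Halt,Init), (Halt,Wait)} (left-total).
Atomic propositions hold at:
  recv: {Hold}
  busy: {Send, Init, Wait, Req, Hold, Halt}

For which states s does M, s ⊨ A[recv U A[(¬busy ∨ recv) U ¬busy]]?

Sat(¬busy) = {Reset}
Sat(¬busy ∨ recv) = {Reset, Hold}
A[(¬busy ∨ recv) U ¬busy]: least fixpoint, start Z0 = Sat(¬busy) = {Reset}, add states in Sat(¬busy ∨ recv) with every successor in Z. Already a fixed point.
Sat(A[(¬busy ∨ recv) U ¬busy]) = {Reset}
A[recv U A[(¬busy ∨ recv) U ¬busy]]: least fixpoint, start Z0 = Sat(A[(¬busy ∨ recv) U ¬busy]) = {Reset}, add states in Sat(recv) with every successor in Z. Already a fixed point.
Sat(A[recv U A[(¬busy ∨ recv) U ¬busy]]) = {Reset}

{Reset}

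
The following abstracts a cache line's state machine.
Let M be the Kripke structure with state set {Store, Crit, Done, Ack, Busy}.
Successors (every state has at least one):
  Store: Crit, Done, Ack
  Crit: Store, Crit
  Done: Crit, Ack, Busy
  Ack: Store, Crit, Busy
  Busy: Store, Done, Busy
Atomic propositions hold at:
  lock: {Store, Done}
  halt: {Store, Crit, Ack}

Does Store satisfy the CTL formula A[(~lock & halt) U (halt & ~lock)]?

No

Sat(~lock) = {Crit, Ack, Busy}
Sat(~lock & halt) = {Crit, Ack}
Sat(halt & ~lock) = {Crit, Ack}
A[(~lock & halt) U (halt & ~lock)]: least fixpoint, start Z0 = Sat((halt & ~lock)) = {Crit, Ack}, add states in Sat(~lock & halt) with every successor in Z. Already a fixed point.
Sat(A[(~lock & halt) U (halt & ~lock)]) = {Crit, Ack}
Store ∉ Sat(A[(~lock & halt) U (halt & ~lock)]) = {Crit, Ack}, so the formula does not hold at Store.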